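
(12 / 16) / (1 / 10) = 15/2 = 7.50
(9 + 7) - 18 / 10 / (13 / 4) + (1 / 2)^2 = 4081/260 = 15.70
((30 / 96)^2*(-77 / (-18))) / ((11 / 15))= 875/1536 = 0.57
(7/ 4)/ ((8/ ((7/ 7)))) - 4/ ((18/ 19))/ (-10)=923/1440 = 0.64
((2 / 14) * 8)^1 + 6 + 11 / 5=327/35 = 9.34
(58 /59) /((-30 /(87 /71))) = -841/20945 = -0.04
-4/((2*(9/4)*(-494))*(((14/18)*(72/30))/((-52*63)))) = -60/19 = -3.16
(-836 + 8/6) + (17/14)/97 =-3400381/4074 = -834.65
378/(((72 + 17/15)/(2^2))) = 22680/1097 = 20.67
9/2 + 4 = 17/2 = 8.50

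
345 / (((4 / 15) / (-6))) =-15525/2 = -7762.50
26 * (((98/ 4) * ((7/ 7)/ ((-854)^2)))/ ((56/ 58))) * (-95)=-35815/416752 = -0.09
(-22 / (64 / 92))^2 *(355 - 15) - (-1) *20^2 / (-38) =103371335/304 = 340037.29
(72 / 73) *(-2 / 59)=-0.03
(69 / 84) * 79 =1817/28 = 64.89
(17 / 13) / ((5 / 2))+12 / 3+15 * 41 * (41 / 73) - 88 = 1242877/4745 = 261.93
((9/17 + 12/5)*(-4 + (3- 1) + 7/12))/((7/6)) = -249/70 = -3.56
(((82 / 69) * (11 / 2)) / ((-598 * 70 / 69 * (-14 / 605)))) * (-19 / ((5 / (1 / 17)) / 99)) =-102648051/9962680 = -10.30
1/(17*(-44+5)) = -1/663 = 0.00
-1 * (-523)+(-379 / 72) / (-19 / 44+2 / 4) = 24073/54 = 445.80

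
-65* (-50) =3250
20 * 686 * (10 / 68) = 34300/17 = 2017.65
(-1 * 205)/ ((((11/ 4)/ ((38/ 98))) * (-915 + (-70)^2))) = -3116/429583 = -0.01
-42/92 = -21/46 = -0.46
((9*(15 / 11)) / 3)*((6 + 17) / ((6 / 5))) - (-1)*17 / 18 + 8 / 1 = 8648/99 = 87.35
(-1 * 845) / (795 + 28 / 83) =-70135/66013 = -1.06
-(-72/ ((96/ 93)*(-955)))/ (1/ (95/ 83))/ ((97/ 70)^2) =-0.04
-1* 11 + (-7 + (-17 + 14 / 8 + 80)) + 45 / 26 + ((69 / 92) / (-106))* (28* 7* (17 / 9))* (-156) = 1259829/2756 = 457.12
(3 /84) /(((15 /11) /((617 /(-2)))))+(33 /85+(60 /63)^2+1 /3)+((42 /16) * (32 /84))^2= -5.45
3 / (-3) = -1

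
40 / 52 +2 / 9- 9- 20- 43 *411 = -2071018/117 = -17701.01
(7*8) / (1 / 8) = 448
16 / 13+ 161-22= 1823/13 = 140.23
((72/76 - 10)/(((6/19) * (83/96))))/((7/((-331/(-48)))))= -56932/1743 = -32.66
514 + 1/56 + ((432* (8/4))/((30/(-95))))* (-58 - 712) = 118005105/56 = 2107234.02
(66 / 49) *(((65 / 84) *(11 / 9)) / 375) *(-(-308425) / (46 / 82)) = 795650141/426006 = 1867.70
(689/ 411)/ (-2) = -689/822 = -0.84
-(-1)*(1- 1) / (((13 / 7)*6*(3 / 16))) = 0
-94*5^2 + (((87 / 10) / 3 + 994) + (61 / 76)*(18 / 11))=-1412617/1045 = -1351.79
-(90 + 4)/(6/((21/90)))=-3.66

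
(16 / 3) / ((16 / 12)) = 4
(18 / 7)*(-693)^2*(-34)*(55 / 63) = -36655740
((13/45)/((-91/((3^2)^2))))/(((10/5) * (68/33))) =-297/4760 = -0.06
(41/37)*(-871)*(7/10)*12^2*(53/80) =-64453.53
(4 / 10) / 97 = 2/485 = 0.00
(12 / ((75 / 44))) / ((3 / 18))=1056/25 = 42.24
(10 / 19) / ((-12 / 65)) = -325/114 = -2.85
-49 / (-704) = 49/704 = 0.07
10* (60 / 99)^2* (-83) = -332000/1089 = -304.87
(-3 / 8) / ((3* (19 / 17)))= -17/152 = -0.11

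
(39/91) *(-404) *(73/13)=-88476/91 = -972.26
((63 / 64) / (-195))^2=441/17305600 = 0.00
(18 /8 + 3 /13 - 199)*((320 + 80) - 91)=-3157671/52 = -60724.44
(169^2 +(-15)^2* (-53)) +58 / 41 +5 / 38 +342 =26454133/1558 = 16979.55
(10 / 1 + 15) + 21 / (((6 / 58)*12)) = 503/12 = 41.92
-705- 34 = -739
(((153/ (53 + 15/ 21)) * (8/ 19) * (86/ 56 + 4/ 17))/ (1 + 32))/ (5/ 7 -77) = -5901/6993976 = 0.00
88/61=1.44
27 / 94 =0.29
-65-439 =-504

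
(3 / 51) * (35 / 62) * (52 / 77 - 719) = -276555/11594 = -23.85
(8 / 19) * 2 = 16/19 = 0.84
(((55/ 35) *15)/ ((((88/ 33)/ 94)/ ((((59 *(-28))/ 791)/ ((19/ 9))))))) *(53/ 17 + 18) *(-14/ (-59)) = -150338430/36499 = -4118.97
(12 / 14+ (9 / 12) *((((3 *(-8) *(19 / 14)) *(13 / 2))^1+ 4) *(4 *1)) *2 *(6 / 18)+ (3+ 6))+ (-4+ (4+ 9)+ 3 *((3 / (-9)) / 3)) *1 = -8335/21 = -396.90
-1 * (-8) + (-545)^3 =-161878617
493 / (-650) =-493/650 = -0.76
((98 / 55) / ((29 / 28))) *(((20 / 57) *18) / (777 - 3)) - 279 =-218130475/781869 = -278.99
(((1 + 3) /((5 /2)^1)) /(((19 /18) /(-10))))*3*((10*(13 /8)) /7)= -14040/133 = -105.56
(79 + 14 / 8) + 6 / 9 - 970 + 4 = -10615/12 = -884.58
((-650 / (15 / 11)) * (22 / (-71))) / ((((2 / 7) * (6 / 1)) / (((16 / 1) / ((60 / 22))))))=968968/1917 = 505.46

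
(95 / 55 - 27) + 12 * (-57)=-7802/11 = -709.27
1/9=0.11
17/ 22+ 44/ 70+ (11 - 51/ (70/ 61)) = -32.04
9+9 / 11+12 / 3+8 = 240/11 = 21.82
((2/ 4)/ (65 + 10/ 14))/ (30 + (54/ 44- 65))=-77/341780 = 0.00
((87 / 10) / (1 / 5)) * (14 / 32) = 609/32 = 19.03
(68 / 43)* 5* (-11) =-86.98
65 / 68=0.96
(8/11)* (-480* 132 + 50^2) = -486880/11 = -44261.82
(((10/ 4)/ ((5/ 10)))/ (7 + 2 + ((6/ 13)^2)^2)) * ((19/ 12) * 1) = 542659/620028 = 0.88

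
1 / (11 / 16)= 16/11 = 1.45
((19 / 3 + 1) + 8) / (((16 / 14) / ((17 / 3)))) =76.03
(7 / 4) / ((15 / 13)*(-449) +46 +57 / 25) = -325/87248 = 0.00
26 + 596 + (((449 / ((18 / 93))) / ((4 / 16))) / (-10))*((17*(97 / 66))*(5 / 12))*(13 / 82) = -177196099/194832 = -909.48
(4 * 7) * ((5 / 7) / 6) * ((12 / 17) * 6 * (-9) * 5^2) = -54000/17 = -3176.47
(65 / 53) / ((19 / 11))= 715/1007 = 0.71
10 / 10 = 1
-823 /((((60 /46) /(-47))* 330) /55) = 889663/180 = 4942.57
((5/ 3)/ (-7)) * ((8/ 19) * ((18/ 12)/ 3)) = -20/399 = -0.05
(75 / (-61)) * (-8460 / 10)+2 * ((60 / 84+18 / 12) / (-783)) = 347767559/334341 = 1040.16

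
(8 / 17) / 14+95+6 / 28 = 22669/238 = 95.25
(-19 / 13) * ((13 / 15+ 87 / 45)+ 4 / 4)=-5.55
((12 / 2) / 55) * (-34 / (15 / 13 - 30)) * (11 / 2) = 442/625 = 0.71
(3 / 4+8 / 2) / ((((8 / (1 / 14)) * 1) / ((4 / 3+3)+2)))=361/1344 = 0.27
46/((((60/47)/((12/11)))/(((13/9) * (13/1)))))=365378/495 = 738.14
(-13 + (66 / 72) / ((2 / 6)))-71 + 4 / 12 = -80.92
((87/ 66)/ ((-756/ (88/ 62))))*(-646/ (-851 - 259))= -9367/6503490 = 0.00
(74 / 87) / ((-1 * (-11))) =74/957 = 0.08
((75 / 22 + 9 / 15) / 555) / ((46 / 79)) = 11613/936100 = 0.01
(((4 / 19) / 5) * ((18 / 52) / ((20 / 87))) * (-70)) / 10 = -5481/12350 = -0.44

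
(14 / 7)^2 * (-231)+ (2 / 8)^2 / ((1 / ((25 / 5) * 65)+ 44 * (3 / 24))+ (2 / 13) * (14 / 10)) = -27475739/29736 = -923.99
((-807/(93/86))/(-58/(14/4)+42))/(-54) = 80969/148986 = 0.54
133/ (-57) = -7/3 = -2.33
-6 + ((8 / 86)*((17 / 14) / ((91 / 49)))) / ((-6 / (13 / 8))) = -6209/1032 = -6.02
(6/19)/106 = 3/1007 = 0.00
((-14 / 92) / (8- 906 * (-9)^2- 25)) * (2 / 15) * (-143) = -91/2302185 = 0.00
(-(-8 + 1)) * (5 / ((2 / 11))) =385/2 = 192.50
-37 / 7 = -5.29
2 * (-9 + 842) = 1666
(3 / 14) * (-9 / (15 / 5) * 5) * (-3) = 135/14 = 9.64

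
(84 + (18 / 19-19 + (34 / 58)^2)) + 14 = 1282970/15979 = 80.29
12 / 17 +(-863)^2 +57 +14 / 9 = 113958724/153 = 744828.26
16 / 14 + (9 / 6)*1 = 37/14 = 2.64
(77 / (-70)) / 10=-11/100 = -0.11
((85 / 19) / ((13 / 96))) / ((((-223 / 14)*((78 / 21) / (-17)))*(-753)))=-2265760/179729303 = -0.01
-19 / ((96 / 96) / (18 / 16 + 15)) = -2451/8 = -306.38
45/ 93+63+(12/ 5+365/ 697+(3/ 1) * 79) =32778634/108035 = 303.41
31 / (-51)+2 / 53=-1541/2703 = -0.57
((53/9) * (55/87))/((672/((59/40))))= 34397/4209408 = 0.01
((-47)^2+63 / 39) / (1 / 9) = 258642/13 = 19895.54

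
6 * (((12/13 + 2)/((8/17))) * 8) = 3876/13 = 298.15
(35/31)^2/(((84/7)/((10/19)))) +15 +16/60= 2797749/182590 = 15.32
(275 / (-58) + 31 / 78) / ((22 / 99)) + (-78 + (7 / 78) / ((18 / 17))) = -3968303/40716 = -97.46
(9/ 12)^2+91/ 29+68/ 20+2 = 21113/2320 = 9.10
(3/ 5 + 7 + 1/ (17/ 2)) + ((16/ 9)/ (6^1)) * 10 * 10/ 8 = 26212/2295 = 11.42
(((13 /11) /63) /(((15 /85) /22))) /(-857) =-442/161973 = 0.00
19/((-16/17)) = -323/16 = -20.19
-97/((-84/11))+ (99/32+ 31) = 31447/672 = 46.80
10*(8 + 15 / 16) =715/8 = 89.38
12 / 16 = 3/4 = 0.75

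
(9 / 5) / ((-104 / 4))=-9/130 = -0.07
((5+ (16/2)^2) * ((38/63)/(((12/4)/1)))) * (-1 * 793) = -693082/63 = -11001.30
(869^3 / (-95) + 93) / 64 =-328113037/3040 = -107931.92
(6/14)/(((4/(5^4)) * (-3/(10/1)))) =-3125/14 = -223.21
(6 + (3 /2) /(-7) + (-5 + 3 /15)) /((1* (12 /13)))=299/280 = 1.07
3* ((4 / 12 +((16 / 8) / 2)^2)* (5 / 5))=4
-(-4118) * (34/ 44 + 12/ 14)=516809/77 = 6711.81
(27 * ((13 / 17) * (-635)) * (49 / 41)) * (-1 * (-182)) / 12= -331281405/1394 = -237648.07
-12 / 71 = -0.17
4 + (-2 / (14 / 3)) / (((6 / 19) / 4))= -10/7 = -1.43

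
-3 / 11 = -0.27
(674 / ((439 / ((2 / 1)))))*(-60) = -80880/439 = -184.24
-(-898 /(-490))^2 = -201601/60025 = -3.36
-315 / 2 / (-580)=63/232 = 0.27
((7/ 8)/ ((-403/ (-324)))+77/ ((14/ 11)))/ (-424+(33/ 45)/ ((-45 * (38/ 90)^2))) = -8904065/61698091 = -0.14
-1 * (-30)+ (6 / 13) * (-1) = 384/13 = 29.54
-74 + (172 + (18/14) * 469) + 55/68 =47723/68 = 701.81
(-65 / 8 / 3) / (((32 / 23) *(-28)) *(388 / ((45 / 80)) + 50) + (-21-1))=4485/47760976 = 0.00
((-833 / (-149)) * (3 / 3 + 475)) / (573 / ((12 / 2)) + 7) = 793016/30545 = 25.96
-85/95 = -17/19 = -0.89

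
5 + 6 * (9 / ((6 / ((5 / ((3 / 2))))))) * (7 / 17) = 295/17 = 17.35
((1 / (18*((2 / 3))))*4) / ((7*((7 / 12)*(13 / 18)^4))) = 419904/1399489 = 0.30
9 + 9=18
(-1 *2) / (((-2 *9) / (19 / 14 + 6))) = 103/126 = 0.82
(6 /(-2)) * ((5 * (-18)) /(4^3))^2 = -6075/1024 = -5.93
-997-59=-1056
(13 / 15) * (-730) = -1898/3 = -632.67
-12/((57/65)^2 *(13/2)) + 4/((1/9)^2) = 348292/1083 = 321.60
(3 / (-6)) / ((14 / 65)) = -65/28 = -2.32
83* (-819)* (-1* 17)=1155609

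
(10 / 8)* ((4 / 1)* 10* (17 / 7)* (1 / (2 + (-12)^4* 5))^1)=425/362887 = 0.00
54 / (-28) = -27/14 = -1.93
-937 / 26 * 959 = -34560.88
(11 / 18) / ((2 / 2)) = 11/18 = 0.61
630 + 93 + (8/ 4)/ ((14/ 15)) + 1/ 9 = 45691/63 = 725.25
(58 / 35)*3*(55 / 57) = 638/133 = 4.80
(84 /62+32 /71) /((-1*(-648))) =1987/713124 = 0.00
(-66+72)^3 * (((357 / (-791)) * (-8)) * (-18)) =-1586304/113 = -14038.09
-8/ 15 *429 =-1144/5 = -228.80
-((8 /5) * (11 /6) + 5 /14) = -691/210 = -3.29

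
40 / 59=0.68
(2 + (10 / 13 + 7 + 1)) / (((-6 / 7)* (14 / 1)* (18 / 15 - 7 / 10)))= -70/39 = -1.79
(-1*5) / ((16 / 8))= -5/2 = -2.50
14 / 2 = 7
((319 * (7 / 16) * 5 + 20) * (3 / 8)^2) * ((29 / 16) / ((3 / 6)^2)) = 2997585/4096 = 731.83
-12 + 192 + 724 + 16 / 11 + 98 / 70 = 49877/55 = 906.85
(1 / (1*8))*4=1/2 = 0.50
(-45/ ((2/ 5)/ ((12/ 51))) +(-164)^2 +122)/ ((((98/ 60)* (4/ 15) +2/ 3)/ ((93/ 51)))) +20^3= 52655.10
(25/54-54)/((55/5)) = -2891/594 = -4.87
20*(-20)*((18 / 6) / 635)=-1.89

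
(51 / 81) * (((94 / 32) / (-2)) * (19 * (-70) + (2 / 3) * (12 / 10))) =2655077/2160 = 1229.20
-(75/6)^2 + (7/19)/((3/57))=-597/4 = -149.25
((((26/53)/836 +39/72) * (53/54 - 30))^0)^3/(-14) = -1/14 = -0.07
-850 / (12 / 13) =-5525/6 = -920.83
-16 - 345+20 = -341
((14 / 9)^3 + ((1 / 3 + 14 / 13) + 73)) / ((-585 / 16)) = -11853728/5544045 = -2.14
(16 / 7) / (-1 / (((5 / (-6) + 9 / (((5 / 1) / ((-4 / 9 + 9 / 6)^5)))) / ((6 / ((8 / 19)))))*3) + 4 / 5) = -4575140/4631651 = -0.99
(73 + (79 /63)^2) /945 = 295978/3750705 = 0.08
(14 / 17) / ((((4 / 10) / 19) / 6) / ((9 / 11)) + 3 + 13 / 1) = 35910/697867 = 0.05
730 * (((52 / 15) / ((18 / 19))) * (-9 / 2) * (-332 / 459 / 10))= 5986292/6885 = 869.47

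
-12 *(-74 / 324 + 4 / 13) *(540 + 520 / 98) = -8924480/17199 = -518.90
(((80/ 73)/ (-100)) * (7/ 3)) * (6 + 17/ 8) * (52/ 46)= -1183/5037 = -0.23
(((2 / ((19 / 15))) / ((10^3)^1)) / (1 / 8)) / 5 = 6/2375 = 0.00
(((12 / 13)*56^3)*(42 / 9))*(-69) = -678580224/13 = -52198478.77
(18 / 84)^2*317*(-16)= -11412/49 = -232.90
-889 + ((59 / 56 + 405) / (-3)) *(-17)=237211/168 = 1411.97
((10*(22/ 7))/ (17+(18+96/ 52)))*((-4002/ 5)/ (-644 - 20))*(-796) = -227769828/278299 = -818.44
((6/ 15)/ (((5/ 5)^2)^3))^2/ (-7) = -4/175 = -0.02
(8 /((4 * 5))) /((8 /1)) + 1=21/20 = 1.05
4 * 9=36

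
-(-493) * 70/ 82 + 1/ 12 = 420.94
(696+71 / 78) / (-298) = -54359/23244 = -2.34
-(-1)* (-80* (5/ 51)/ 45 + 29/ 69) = 2597/10557 = 0.25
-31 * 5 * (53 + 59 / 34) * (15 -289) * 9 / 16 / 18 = 39518335/544 = 72644.00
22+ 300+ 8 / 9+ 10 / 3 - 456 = -1168/9 = -129.78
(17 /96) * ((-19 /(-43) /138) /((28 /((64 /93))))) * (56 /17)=38/827793 = 0.00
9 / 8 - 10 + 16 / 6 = -149/24 = -6.21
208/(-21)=-208/21 = -9.90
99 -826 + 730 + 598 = 601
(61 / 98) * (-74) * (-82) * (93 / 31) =555222/49 = 11331.06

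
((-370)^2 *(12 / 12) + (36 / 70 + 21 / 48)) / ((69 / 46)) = 91267.30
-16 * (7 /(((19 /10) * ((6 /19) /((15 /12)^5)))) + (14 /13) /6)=-1429043/2496 = -572.53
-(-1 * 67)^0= -1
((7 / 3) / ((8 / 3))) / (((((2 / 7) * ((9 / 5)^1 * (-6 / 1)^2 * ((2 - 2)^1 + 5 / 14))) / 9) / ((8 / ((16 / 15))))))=1715/192 = 8.93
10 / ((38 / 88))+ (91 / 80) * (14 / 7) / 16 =283329/12160 = 23.30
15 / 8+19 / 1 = 167/8 = 20.88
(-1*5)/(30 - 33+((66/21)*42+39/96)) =-160/4141 = -0.04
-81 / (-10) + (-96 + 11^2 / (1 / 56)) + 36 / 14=468347/70 = 6690.67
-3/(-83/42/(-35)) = -4410/83 = -53.13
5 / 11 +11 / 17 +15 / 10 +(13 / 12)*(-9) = -5347/748 = -7.15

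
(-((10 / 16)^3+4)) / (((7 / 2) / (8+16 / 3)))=-10865/672 = -16.17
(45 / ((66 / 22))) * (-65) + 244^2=58561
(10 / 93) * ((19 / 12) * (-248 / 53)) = -380/477 = -0.80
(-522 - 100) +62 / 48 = -14897/24 = -620.71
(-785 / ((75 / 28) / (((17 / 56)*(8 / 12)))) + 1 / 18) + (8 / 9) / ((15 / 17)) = -15727/270 = -58.25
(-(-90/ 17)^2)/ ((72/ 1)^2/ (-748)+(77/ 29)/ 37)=95604300/23395553 = 4.09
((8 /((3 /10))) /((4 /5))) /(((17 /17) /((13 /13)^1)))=100/3 = 33.33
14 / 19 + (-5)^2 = 489/19 = 25.74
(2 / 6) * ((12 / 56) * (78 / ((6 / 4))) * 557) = 14482/7 = 2068.86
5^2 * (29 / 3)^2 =21025/9 = 2336.11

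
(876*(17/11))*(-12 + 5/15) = -173740/11 = -15794.55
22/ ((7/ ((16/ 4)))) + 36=340/7 = 48.57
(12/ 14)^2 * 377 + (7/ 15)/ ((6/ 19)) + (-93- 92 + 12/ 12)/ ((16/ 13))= 284351/2205 = 128.96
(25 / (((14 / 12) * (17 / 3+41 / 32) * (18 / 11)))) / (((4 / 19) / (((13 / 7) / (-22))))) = -24700/32683 = -0.76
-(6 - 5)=-1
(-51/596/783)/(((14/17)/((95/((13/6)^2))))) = -27455/10223486 = 0.00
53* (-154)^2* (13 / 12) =4085081/3 = 1361693.67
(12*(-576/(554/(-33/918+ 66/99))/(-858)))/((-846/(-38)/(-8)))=-938752/284842701 = 0.00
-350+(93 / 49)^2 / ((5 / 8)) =-4132558/12005 = -344.24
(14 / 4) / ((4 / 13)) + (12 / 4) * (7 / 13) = 1351/104 = 12.99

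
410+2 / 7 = 2872/7 = 410.29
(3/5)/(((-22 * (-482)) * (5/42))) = 63/132550 = 0.00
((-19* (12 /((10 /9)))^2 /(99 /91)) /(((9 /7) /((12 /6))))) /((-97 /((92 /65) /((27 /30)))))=1370432/26675 = 51.38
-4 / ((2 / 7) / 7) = -98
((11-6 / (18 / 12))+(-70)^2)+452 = 5359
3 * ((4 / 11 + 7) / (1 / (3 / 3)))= 243/11 = 22.09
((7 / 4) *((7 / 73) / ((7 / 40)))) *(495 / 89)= 34650/6497 = 5.33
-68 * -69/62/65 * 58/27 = 45356/18135 = 2.50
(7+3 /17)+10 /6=451/51 = 8.84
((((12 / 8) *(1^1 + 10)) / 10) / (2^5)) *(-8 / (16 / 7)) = -231/1280 = -0.18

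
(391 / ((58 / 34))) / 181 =6647/5249 = 1.27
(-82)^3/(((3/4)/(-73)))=160999456/3 = 53666485.33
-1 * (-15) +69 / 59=954/59 = 16.17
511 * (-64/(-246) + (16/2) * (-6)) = -3000592/123 = -24395.06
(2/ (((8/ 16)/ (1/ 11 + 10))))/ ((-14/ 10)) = -28.83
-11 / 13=-0.85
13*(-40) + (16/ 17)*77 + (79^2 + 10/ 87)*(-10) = -92967986/1479 = -62858.68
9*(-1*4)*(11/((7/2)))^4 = -8433216/2401 = -3512.38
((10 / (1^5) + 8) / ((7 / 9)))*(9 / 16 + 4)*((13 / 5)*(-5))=-1372.66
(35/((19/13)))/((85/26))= 2366/323 = 7.33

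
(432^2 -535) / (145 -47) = 186089/98 = 1898.87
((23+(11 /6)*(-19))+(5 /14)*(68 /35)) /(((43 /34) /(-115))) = 6402625/6321 = 1012.91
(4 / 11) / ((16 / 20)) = 5/11 = 0.45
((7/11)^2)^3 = 117649/1771561 = 0.07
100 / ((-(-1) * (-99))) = -1.01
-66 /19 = -3.47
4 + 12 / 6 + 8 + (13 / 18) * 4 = 152/9 = 16.89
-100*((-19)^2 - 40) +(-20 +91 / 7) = -32107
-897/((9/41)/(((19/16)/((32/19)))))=-4425499/1536 = -2881.18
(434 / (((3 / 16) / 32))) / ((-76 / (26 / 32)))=-45136/57 = -791.86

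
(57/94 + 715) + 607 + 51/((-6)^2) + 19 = 757465/564 = 1343.02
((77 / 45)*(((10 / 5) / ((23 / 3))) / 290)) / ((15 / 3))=77/250125 = 0.00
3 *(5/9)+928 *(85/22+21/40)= 672263/165 = 4074.32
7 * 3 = 21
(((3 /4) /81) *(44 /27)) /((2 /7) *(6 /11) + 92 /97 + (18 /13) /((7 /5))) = 1068067/148172166 = 0.01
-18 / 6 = -3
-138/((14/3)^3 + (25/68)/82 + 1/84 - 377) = 145433232/290185649 = 0.50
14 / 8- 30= -113/4 = -28.25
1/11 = 0.09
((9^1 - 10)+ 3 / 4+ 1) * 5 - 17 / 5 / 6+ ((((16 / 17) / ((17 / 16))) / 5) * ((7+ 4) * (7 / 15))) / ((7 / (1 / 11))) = 277019/86700 = 3.20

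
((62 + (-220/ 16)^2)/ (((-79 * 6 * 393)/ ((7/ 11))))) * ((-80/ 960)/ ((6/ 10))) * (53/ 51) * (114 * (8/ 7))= 6741865/418016808 = 0.02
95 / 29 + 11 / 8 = 1079/232 = 4.65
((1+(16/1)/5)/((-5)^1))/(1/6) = -126/25 = -5.04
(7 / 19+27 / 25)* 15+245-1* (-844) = 105519/95 = 1110.73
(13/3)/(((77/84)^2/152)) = 94848/121 = 783.87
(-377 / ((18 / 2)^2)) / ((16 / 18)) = -377/72 = -5.24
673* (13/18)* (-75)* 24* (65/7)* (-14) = 113737000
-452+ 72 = -380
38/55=0.69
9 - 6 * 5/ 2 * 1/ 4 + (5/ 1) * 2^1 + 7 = 22.25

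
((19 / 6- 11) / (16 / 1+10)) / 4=-47/624 = -0.08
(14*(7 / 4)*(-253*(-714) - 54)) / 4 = 2212203/2 = 1106101.50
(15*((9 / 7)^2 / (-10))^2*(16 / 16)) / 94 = 19683/4513880 = 0.00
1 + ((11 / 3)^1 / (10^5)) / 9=2700011/2700000 = 1.00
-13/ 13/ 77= -1/77 = -0.01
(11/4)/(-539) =-1/196 = -0.01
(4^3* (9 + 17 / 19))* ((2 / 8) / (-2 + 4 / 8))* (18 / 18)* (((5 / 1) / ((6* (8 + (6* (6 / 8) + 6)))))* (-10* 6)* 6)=1203200/703 = 1711.52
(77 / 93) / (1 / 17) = 1309/93 = 14.08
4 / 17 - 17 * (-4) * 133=153752/17 = 9044.24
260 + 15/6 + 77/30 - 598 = -4994/15 = -332.93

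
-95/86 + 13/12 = -11/516 = -0.02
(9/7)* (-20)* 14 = -360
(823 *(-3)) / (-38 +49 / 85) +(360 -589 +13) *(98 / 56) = -992553/3181 = -312.03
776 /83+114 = 10238/83 = 123.35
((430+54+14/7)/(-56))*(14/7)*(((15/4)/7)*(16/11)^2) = -116640/5929 = -19.67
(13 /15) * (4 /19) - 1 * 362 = -103118/285 = -361.82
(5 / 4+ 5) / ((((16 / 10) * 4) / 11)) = 1375/128 = 10.74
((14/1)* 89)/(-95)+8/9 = -10454/855 = -12.23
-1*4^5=-1024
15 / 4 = 3.75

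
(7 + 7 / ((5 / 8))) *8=728/5 = 145.60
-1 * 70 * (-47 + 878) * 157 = -9132690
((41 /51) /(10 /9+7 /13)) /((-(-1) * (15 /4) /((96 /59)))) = 0.21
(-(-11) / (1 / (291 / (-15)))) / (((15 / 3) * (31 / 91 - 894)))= 8827/184825 = 0.05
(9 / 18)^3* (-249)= -31.12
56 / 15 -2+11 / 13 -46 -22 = -12757/195 = -65.42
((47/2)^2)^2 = 4879681/16 = 304980.06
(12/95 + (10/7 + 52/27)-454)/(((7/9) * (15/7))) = -8089072/29925 = -270.31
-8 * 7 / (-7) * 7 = 56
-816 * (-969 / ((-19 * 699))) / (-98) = 6936/11417 = 0.61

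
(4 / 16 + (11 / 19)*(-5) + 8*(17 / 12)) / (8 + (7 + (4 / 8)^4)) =7924/13737 = 0.58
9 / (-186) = -3/62 = -0.05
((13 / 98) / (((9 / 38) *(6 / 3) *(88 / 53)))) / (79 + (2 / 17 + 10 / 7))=222547/106278480 = 0.00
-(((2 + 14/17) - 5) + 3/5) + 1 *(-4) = -206/85 = -2.42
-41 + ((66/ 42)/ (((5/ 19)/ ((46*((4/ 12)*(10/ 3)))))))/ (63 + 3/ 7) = -36152/999 = -36.19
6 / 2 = 3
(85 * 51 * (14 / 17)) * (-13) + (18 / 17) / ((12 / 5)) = -1577925/34 = -46409.56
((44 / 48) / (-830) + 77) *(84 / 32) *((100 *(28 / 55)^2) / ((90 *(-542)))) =-0.11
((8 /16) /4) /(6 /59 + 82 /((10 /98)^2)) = 1475/92929504 = 0.00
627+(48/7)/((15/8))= 22073/35 = 630.66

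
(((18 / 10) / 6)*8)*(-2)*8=-192/5 = -38.40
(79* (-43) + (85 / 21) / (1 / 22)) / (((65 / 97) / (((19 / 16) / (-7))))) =128027681/152880 = 837.44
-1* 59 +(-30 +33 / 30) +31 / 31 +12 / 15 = -861/10 = -86.10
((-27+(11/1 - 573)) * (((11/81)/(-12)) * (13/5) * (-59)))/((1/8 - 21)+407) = -9938786/3753135 = -2.65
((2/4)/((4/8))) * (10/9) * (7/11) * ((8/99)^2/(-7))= -640/970299 = 0.00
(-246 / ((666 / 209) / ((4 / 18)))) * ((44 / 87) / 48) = -94259/521478 = -0.18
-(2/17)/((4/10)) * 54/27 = -10/17 = -0.59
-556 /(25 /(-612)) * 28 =9527616/25 = 381104.64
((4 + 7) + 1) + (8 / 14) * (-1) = 80/7 = 11.43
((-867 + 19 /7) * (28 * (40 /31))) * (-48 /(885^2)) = 619520/323733 = 1.91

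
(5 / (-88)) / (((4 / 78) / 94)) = -9165/88 = -104.15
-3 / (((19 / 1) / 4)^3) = -192/6859 = -0.03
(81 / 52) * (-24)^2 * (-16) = -186624/13 = -14355.69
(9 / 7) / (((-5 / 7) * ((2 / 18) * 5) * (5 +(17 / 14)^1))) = -378/725 = -0.52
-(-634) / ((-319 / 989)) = -627026/319 = -1965.60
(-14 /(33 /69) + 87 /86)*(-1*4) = 53470/473 = 113.04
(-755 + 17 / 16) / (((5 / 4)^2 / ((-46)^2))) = -25525308/25 = -1021012.32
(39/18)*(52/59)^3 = 913952/616137 = 1.48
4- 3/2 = 5/2 = 2.50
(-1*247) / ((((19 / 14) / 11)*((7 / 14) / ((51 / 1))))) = -204204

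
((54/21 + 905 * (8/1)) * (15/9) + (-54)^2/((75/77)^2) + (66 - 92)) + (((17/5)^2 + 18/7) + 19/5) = 198666266/13125 = 15136.48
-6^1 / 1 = -6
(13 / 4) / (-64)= -13/256 = -0.05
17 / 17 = 1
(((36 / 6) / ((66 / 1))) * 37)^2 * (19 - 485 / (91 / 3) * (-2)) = 6350791/11011 = 576.77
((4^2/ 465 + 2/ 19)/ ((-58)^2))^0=1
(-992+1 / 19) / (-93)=18847/1767 = 10.67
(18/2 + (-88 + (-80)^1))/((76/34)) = -2703/38 = -71.13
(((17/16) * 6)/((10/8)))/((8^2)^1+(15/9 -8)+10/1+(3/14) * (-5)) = 1071/13985 = 0.08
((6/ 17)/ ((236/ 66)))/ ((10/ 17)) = 0.17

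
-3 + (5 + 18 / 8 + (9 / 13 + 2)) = 6.94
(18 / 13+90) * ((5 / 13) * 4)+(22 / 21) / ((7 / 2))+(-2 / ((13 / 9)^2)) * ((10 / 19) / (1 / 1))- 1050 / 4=-115279277/944034 = -122.11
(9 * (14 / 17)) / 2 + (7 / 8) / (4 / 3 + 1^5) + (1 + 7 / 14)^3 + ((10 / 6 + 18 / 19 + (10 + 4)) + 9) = 128179/3876 = 33.07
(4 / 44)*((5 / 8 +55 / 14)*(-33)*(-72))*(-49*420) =-20241900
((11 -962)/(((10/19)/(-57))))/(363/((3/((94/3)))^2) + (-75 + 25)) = 27808191/10678060 = 2.60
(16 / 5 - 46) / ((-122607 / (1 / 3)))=214/1839105 = 0.00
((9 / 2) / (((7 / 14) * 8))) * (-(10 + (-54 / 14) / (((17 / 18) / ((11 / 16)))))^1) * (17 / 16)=-61623/7168 = -8.60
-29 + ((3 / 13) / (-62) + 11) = -14511/806 = -18.00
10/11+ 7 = 87/11 = 7.91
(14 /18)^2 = 49/81 = 0.60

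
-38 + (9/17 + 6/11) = -6905/187 = -36.93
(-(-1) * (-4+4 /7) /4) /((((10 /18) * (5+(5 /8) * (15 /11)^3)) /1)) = -0.23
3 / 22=0.14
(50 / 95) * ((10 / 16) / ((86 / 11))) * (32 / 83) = 1100/67811 = 0.02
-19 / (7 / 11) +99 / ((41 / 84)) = 49643/287 = 172.97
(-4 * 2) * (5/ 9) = -4.44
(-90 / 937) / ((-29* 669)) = 30/6059579 = 0.00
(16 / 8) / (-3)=-2/3 = -0.67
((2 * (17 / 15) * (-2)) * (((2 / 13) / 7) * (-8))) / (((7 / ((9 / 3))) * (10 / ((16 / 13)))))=8704/207025 = 0.04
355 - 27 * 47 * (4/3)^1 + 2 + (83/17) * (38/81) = -1835141/1377 = -1332.71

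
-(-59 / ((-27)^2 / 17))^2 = -1006009/531441 = -1.89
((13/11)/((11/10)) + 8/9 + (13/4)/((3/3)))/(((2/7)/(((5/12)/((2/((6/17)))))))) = 794815/592416 = 1.34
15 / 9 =5/3 = 1.67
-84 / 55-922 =-50794/55 = -923.53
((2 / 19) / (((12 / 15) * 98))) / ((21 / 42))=5/1862 = 0.00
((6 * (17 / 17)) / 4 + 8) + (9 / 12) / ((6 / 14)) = 45/4 = 11.25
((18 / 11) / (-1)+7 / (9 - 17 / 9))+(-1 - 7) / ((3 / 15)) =-28619/704 = -40.65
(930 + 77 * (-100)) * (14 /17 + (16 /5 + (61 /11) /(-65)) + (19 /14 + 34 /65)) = -39390.80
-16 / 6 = -8/3 = -2.67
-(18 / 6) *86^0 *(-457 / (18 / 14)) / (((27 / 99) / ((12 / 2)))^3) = 34062952/3 = 11354317.33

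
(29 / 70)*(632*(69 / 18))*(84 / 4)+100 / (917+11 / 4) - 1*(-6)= 387827464/18395 = 21083.31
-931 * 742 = -690802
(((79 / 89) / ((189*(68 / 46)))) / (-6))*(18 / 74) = -1817/14107212 = 0.00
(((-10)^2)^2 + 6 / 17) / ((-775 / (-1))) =170006/13175 = 12.90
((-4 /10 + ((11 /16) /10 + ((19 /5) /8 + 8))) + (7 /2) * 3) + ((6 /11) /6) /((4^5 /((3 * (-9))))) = 1049881/56320 = 18.64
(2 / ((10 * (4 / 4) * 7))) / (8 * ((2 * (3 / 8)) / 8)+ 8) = 4/1225 = 0.00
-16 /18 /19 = -8/171 = -0.05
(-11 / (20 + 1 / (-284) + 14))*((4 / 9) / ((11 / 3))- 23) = 42884/5793 = 7.40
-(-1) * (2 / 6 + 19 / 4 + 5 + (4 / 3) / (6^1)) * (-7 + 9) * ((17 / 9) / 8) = 6307/1296 = 4.87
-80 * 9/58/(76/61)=-5490/551 = -9.96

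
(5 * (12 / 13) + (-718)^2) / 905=6701872/11765 = 569.64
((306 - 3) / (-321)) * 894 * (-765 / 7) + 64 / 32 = 69076408/749 = 92224.84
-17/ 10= -1.70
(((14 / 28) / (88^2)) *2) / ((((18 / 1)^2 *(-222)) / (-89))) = 89/557010432 = 0.00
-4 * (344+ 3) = -1388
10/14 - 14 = -13.29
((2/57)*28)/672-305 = -208619/684 = -305.00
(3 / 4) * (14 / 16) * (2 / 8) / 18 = 7/768 = 0.01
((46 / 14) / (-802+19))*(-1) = 23/5481 = 0.00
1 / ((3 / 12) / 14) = 56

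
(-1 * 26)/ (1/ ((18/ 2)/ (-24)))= 39/4 = 9.75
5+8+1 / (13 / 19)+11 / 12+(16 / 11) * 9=28.47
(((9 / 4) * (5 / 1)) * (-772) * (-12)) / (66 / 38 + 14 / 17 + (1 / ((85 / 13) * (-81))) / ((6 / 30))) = 40855.68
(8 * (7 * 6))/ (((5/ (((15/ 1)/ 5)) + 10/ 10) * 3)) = 42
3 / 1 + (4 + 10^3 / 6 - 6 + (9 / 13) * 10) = 6809/39 = 174.59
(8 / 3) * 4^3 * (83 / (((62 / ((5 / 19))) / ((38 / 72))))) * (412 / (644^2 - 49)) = 10942720/347093019 = 0.03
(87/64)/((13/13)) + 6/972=7079/5184 = 1.37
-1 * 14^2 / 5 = -196/5 = -39.20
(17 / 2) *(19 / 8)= 323/16 = 20.19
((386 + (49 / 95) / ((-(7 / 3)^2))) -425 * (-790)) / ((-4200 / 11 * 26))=-351262021/10374000 = -33.86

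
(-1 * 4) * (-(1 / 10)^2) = 1/25 = 0.04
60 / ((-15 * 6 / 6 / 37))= -148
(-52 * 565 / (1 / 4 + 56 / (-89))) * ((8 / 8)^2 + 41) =29285984/9 = 3253998.22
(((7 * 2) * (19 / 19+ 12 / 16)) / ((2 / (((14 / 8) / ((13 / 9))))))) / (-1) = -3087/208 = -14.84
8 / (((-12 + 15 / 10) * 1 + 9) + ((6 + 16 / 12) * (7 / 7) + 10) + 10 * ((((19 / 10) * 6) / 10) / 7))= 1680/3667 = 0.46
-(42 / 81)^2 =-196/729 = -0.27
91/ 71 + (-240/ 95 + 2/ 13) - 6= -7.09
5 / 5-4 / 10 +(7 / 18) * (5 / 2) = 283/180 = 1.57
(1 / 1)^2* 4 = 4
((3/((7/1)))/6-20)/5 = -279/70 = -3.99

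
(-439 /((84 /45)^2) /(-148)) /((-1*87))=-32925/3364928 = -0.01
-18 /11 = -1.64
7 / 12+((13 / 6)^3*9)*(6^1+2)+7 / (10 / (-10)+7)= 8809/12 = 734.08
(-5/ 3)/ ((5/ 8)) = -8/3 = -2.67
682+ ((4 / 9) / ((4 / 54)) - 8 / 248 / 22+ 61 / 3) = 1449247/2046 = 708.33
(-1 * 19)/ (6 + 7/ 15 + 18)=-0.78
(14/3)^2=196/9 = 21.78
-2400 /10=-240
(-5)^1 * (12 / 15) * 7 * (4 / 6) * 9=-168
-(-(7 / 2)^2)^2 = -150.06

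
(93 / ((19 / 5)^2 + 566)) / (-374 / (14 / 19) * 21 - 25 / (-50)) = -1550/103110329 = 0.00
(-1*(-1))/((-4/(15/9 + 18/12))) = -19/24 = -0.79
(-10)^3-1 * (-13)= -987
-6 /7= -0.86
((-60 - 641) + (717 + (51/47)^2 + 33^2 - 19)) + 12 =1099.18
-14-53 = -67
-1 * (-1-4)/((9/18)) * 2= 20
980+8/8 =981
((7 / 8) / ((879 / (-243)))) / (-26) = 567/60944 = 0.01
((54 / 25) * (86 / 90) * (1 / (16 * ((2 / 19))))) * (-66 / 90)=-8987/10000 = -0.90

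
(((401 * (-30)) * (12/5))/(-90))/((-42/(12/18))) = -1604/315 = -5.09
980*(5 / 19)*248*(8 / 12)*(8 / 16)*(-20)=-24304000/57 = -426385.96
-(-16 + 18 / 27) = 46/3 = 15.33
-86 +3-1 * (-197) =114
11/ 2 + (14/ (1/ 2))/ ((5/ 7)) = 447/10 = 44.70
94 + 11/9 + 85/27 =2656/27 = 98.37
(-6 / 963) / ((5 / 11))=-0.01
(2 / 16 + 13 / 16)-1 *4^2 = -241/16 = -15.06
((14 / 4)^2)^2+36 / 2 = 2689/16 = 168.06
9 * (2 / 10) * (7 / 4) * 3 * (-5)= -189/4 = -47.25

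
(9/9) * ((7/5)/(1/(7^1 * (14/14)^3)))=49/5 = 9.80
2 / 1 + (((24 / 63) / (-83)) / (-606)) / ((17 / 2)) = 17956394/8978193 = 2.00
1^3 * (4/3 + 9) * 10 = 310/3 = 103.33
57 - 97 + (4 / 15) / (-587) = -352204/8805 = -40.00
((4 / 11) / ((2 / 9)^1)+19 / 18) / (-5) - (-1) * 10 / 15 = 127/990 = 0.13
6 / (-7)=-6/7 = -0.86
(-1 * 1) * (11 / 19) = -11/19 = -0.58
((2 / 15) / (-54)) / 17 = -1/6885 = 0.00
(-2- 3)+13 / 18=-77/18 = -4.28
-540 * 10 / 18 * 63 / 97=-18900/97 = -194.85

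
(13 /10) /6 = 13/60 = 0.22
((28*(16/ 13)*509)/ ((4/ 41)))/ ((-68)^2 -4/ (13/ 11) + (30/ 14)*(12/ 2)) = 8180648/210823 = 38.80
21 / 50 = 0.42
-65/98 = -0.66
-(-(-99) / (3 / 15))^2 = -245025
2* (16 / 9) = 32/9 = 3.56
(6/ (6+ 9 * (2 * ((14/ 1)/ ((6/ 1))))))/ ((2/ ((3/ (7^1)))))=3/112 = 0.03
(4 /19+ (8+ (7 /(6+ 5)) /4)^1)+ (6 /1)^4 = 1090453/836 = 1304.37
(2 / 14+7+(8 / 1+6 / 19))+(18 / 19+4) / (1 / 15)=11926/133 = 89.67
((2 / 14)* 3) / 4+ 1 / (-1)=-25/28 = -0.89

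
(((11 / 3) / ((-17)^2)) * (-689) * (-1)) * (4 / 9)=3.89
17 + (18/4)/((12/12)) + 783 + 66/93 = 49923/62 = 805.21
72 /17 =4.24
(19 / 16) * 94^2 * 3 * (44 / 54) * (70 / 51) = 16158835/459 = 35204.43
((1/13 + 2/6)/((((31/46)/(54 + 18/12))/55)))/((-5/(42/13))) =-6290592/5239 = -1200.72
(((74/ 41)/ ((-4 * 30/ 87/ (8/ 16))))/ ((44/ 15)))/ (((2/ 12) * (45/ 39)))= -41847/36080 = -1.16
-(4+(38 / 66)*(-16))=172/33 = 5.21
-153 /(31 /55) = -8415/31 = -271.45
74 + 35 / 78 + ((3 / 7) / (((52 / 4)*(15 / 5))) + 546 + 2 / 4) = 620.96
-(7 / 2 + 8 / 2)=-15/2 = -7.50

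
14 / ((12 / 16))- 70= -154/3 = -51.33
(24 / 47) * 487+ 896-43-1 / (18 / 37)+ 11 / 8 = 1101.00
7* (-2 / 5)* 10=-28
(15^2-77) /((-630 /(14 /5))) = -148/225 = -0.66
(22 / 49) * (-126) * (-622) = 246312/7 = 35187.43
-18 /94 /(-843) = 3/13207 = 0.00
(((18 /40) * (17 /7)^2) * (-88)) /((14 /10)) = -57222/343 = -166.83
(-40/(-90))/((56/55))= 55/126 = 0.44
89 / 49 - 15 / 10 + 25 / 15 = 583/294 = 1.98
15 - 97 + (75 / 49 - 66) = -7177/49 = -146.47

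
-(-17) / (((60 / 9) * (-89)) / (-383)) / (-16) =-19533/28480 = -0.69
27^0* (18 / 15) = 6/5 = 1.20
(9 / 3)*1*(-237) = -711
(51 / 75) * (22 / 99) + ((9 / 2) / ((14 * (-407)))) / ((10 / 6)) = 386249/2564100 = 0.15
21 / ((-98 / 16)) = -24/7 = -3.43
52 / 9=5.78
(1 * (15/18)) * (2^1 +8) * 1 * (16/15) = 80/9 = 8.89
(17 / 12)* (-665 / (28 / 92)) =-3095.42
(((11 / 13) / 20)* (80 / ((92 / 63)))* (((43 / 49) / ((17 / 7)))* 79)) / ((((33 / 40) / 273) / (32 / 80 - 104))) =-886861584/391 = -2268188.19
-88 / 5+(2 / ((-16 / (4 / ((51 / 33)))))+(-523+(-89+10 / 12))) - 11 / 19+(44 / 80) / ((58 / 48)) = -629.21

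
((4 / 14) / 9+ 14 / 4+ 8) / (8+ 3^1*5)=1453/2898 = 0.50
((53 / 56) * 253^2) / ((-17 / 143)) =-485124211/952 = -509584.26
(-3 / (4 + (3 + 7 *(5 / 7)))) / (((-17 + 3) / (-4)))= -1/14 = -0.07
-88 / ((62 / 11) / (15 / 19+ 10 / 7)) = -142780/4123 = -34.63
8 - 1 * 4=4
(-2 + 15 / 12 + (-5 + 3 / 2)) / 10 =-17/40 = -0.42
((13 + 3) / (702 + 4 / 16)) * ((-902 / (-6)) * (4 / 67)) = 115456/564609 = 0.20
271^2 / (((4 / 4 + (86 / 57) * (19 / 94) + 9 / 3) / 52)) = 538469412/607 = 887099.53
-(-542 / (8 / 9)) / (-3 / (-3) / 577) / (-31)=-11349.22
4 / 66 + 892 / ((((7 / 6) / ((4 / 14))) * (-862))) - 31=-31.19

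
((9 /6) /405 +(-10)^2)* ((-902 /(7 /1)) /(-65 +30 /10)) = 392821/1890 = 207.84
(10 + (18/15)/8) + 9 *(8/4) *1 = 563/20 = 28.15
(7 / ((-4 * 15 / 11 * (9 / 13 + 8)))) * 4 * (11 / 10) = -11011/16950 = -0.65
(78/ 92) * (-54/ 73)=-1053/1679 = -0.63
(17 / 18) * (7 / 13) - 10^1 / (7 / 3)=-6187/1638 = -3.78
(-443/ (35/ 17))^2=56715961/1225 = 46298.74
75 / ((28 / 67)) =5025/28 = 179.46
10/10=1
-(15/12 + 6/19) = -119/76 = -1.57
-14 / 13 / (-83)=14/1079 = 0.01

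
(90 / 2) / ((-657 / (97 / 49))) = -485/3577 = -0.14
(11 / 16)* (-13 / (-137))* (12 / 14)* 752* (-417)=-16815942/959 = -17534.87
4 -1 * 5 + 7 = 6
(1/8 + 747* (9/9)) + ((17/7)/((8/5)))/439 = 9183703/12292 = 747.13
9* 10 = 90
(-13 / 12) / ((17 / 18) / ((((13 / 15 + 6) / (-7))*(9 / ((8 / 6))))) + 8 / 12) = -36153/17488 = -2.07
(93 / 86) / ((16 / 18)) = 837/688 = 1.22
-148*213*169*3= -15982668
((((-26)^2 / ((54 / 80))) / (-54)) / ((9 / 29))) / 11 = -392080/72171 = -5.43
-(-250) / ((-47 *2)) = -125/47 = -2.66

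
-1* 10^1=-10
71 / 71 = 1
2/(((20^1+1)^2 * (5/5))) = 2/441 = 0.00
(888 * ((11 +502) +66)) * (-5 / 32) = -321345/4 = -80336.25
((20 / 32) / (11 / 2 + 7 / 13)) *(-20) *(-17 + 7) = 3250/157 = 20.70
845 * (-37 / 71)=-31265/71 = -440.35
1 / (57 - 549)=-1/492 = 0.00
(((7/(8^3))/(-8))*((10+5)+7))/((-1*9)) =77/18432 = 0.00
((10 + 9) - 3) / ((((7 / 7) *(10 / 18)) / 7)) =1008/5 = 201.60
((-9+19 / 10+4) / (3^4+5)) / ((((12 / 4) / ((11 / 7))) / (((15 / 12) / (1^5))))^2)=-18755/1213632 = -0.02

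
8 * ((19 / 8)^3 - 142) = -65845/64 = -1028.83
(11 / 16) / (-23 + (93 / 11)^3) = 14641/12379904 = 0.00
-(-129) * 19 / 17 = 2451/17 = 144.18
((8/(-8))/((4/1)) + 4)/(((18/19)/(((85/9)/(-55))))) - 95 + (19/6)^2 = -203509/2376 = -85.65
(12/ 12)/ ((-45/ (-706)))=15.69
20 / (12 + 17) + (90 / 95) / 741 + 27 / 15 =1695043/680485 = 2.49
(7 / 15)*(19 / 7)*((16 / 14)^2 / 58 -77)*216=-29927736/1421 = -21061.04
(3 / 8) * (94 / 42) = 47/56 = 0.84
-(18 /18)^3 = -1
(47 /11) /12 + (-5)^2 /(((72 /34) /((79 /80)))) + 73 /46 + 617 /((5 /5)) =91896223/145728 = 630.60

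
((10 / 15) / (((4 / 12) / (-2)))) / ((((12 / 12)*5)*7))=-4/35 = -0.11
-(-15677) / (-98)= -15677/98 = -159.97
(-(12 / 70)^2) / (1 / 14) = -0.41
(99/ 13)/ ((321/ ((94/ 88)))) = 141/5564 = 0.03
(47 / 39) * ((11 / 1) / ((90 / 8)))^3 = 4003648/3553875 = 1.13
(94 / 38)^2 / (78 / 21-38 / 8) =-61852/10469 = -5.91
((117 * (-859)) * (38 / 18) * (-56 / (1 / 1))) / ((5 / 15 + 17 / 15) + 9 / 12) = 5360160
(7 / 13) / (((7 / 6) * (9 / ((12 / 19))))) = 8/247 = 0.03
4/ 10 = 2/5 = 0.40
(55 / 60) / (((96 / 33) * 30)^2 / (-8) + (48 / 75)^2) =-831875/863628288 = 0.00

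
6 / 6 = 1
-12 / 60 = -1/5 = -0.20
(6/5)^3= 1.73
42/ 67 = 0.63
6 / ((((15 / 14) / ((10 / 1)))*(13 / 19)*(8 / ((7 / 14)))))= 5.12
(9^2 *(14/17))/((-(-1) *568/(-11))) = -6237/4828 = -1.29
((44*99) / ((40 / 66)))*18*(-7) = -4528062/5 = -905612.40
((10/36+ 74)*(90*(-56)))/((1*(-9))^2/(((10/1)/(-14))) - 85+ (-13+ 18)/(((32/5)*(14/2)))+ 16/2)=419283200/213123 = 1967.33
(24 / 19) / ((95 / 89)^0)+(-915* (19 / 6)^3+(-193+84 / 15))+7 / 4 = -200000731/6840 = -29239.87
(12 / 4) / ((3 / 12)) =12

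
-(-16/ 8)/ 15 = 2/15 = 0.13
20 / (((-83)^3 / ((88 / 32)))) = -55/571787 = 0.00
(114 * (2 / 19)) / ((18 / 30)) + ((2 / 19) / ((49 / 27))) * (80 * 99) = 446300/931 = 479.38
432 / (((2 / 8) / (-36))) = -62208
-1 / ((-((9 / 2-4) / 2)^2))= 16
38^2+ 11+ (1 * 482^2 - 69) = 233710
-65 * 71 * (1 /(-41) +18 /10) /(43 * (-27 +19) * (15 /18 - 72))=-35997/107543 = -0.33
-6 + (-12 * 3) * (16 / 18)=-38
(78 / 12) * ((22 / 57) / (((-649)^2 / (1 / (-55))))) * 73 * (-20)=3796/24008457 = 0.00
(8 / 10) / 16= 1/20 = 0.05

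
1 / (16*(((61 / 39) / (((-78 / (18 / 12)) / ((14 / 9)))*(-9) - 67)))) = 63843/6832 = 9.34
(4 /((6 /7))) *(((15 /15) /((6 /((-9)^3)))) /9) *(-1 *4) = 252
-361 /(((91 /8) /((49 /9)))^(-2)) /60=-1647243/62720 = -26.26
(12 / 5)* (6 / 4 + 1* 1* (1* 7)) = 102/5 = 20.40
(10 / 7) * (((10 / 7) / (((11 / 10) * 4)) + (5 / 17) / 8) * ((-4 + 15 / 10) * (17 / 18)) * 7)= -94625/11088 = -8.53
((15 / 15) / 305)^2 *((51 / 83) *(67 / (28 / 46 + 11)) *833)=21822101/687175675 = 0.03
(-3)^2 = 9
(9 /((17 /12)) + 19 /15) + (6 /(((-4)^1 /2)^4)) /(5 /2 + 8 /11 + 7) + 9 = 84947/5100 = 16.66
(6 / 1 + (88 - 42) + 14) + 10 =76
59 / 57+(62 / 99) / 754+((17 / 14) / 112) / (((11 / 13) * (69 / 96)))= 1.05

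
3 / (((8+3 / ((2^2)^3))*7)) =192/3605 = 0.05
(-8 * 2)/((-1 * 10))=8/5 = 1.60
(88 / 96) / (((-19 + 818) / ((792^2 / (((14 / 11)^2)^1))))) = 17393508/39151 = 444.27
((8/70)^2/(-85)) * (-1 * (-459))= -432/6125 = -0.07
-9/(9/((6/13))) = -0.46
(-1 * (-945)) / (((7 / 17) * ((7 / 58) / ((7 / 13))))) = 133110/13 = 10239.23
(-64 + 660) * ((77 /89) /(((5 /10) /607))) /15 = 55712888/1335 = 41732.50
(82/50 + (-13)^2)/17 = 4266/425 = 10.04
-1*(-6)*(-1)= -6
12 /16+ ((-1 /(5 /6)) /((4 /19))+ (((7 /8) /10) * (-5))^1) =-5.39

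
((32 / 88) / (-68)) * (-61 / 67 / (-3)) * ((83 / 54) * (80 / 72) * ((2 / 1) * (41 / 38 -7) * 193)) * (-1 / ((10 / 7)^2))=-3.10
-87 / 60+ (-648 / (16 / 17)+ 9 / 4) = -687.70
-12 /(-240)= 1/20 = 0.05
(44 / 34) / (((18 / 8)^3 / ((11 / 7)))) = 15488/86751 = 0.18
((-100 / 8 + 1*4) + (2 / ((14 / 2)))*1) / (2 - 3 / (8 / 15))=460/203 = 2.27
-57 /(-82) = 57/82 = 0.70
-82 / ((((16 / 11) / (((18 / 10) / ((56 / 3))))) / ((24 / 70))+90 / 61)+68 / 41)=-91364031/52511429 = -1.74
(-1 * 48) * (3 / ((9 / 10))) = -160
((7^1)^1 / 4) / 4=7/16 = 0.44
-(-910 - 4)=914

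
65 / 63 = 1.03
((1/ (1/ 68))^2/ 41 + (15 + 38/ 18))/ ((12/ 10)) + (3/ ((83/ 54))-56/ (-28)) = 10308571/91881 = 112.19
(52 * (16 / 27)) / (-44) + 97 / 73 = 13625/21681 = 0.63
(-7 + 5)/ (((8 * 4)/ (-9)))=9/16 = 0.56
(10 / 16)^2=25/64 = 0.39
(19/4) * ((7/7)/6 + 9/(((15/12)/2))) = 8303/120 = 69.19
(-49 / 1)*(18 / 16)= -441/8 = -55.12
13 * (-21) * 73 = -19929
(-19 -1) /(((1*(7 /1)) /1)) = -20/7 = -2.86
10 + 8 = 18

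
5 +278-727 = -444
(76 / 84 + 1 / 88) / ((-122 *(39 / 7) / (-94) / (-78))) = -79571/8052 = -9.88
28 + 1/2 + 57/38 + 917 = 947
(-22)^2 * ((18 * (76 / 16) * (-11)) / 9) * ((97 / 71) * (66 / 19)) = -17042124/71 = -240029.92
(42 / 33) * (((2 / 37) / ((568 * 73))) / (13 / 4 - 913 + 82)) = -2/997784513 = 0.00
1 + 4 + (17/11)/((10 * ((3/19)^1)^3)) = 131453/2970 = 44.26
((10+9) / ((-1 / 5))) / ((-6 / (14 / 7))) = 95/3 = 31.67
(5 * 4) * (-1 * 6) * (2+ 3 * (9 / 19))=-7800/19 = -410.53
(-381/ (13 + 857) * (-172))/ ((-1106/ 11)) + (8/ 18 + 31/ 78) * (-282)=-744775684/3127215 = -238.16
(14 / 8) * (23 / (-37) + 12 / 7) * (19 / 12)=5377/1776 = 3.03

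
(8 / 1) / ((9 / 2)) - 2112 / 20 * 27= -128224/45 = -2849.42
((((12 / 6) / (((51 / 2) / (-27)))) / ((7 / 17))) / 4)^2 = 81/49 = 1.65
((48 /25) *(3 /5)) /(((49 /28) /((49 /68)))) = 1008/2125 = 0.47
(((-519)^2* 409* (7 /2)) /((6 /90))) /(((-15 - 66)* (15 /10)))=-428433635/9 = -47603737.22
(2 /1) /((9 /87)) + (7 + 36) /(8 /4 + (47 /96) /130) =40.79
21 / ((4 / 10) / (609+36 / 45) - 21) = -64029/64027 = -1.00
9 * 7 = 63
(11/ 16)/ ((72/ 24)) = 11/48 = 0.23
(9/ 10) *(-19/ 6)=-57/20 = -2.85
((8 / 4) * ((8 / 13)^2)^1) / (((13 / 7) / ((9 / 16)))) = 504/2197 = 0.23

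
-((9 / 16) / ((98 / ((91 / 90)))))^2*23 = -3887/5017600 = 0.00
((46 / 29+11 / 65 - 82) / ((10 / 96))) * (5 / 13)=-7260528/24505 = -296.29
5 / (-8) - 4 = -37/8 = -4.62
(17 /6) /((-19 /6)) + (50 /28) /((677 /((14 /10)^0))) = -160651/180082 = -0.89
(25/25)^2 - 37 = -36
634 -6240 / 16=244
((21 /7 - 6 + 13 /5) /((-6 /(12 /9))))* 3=4/15 = 0.27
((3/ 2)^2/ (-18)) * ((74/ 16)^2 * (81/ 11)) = -110889/5632 = -19.69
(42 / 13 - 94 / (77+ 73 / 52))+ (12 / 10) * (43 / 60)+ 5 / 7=66895051/18550350 = 3.61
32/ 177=0.18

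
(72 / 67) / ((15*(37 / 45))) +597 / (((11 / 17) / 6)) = 150958602/27269 = 5535.91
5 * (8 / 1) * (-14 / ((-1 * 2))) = 280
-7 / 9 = -0.78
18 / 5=3.60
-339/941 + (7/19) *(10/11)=-0.03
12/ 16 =3/4 = 0.75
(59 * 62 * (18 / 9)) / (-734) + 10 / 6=-9139/1101 = -8.30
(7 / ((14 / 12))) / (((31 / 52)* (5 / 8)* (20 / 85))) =10608/155 = 68.44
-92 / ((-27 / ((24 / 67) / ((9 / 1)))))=736/5427 = 0.14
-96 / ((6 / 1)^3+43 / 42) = -4032/9115 = -0.44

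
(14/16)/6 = 7/48 = 0.15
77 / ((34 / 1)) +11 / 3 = 605/102 = 5.93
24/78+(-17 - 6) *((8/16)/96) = 469/2496 = 0.19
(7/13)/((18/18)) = 0.54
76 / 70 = 38/35 = 1.09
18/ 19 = 0.95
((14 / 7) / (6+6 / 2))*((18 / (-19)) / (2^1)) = -0.11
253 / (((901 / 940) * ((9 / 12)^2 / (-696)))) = -326595.58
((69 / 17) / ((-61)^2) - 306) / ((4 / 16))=-77426292/63257 = -1224.00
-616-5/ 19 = -11709/19 = -616.26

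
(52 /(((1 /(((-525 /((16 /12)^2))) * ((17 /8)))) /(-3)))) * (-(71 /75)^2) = -70185843/800 = -87732.30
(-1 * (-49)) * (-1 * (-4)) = 196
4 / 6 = 2/3 = 0.67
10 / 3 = 3.33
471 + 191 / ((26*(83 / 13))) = 78377/166 = 472.15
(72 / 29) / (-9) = -8/29 = -0.28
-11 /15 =-0.73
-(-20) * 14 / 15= 56/3 = 18.67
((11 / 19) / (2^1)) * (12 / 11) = 6/19 = 0.32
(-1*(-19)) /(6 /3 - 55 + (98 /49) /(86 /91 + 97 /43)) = -237975/655999 = -0.36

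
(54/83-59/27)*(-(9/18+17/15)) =2.51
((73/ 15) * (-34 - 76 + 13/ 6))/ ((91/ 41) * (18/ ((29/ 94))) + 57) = -56157659/19957050 = -2.81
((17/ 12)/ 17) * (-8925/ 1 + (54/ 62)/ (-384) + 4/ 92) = -814527439/1095168 = -743.75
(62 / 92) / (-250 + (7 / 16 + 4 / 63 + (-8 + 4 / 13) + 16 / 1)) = -203112/72693133 = 0.00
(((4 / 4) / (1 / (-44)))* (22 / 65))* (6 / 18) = -968/195 = -4.96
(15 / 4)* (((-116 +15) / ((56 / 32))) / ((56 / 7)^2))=-1515/448 = -3.38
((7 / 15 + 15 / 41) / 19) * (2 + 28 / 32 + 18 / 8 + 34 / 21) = 72512/245385 = 0.30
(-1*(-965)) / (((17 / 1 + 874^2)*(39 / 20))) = 19300/29791827 = 0.00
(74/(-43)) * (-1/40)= 37/860 = 0.04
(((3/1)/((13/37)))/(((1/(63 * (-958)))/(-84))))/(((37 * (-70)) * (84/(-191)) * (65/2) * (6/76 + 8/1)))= 187735428/1297075 = 144.74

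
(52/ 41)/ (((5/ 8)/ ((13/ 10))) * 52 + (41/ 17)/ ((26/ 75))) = 22984/579125 = 0.04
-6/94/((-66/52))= 26/517 = 0.05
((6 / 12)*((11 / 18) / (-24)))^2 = 121/746496 = 0.00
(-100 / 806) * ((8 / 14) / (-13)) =200/36673 = 0.01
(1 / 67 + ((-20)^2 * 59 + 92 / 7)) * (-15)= -166118565/469 = -354197.37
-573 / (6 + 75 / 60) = -2292/29 = -79.03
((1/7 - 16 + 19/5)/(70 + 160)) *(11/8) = -2321/32200 = -0.07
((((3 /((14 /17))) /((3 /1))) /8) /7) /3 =17/2352 = 0.01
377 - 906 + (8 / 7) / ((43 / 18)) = -159085/301 = -528.52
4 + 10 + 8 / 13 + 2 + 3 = 255/13 = 19.62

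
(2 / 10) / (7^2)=1/245 = 0.00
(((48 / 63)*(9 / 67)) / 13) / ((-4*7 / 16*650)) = -96/13870675 = 0.00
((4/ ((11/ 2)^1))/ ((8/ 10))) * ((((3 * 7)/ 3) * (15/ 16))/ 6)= 175/176 = 0.99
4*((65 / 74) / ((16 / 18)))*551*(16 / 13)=99180/37 = 2680.54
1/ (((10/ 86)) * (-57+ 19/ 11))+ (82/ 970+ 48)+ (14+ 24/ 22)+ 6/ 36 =614870551/9731040 = 63.19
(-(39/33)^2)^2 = 28561/14641 = 1.95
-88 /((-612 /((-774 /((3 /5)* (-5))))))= 1892/51 = 37.10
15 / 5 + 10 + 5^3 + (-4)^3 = 74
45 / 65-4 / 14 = 37/91 = 0.41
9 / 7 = 1.29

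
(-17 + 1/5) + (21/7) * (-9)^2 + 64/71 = 80621/355 = 227.10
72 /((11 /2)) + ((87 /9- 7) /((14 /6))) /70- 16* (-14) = 639004/2695 = 237.11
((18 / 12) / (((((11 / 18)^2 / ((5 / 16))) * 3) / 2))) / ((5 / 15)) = 1215/484 = 2.51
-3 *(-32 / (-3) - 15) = 13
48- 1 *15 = 33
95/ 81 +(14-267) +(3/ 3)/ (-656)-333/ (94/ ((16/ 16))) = -637762087/2497392 = -255.37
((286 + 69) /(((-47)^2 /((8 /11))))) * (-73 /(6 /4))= -414640/72897 = -5.69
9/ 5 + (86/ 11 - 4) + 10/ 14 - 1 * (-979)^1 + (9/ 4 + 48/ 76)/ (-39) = 374772659/380380 = 985.26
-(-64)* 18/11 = 1152/11 = 104.73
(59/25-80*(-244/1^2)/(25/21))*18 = 7379622/25 = 295184.88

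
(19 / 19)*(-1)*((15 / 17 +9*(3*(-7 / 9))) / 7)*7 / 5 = 342/85 = 4.02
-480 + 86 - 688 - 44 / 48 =-12995/12 = -1082.92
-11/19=-0.58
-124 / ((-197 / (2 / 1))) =248/197 = 1.26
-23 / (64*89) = -23/5696 = 0.00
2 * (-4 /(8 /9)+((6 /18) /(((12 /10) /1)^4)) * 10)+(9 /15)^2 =-5.42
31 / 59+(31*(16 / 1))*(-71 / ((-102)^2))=-438805/153459 = -2.86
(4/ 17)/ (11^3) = 4/22627 = 0.00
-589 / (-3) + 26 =667/3 = 222.33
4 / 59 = 0.07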